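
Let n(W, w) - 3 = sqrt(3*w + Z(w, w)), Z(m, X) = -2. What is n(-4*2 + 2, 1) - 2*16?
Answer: -28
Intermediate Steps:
n(W, w) = 3 + sqrt(-2 + 3*w) (n(W, w) = 3 + sqrt(3*w - 2) = 3 + sqrt(-2 + 3*w))
n(-4*2 + 2, 1) - 2*16 = (3 + sqrt(-2 + 3*1)) - 2*16 = (3 + sqrt(-2 + 3)) - 32 = (3 + sqrt(1)) - 32 = (3 + 1) - 32 = 4 - 32 = -28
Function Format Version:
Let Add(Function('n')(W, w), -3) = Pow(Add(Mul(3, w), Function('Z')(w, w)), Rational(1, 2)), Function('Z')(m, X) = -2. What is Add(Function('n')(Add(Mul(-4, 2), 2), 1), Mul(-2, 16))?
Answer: -28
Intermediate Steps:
Function('n')(W, w) = Add(3, Pow(Add(-2, Mul(3, w)), Rational(1, 2))) (Function('n')(W, w) = Add(3, Pow(Add(Mul(3, w), -2), Rational(1, 2))) = Add(3, Pow(Add(-2, Mul(3, w)), Rational(1, 2))))
Add(Function('n')(Add(Mul(-4, 2), 2), 1), Mul(-2, 16)) = Add(Add(3, Pow(Add(-2, Mul(3, 1)), Rational(1, 2))), Mul(-2, 16)) = Add(Add(3, Pow(Add(-2, 3), Rational(1, 2))), -32) = Add(Add(3, Pow(1, Rational(1, 2))), -32) = Add(Add(3, 1), -32) = Add(4, -32) = -28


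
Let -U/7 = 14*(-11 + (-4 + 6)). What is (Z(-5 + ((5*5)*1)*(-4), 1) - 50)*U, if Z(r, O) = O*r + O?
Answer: -135828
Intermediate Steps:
U = 882 (U = -98*(-11 + (-4 + 6)) = -98*(-11 + 2) = -98*(-9) = -7*(-126) = 882)
Z(r, O) = O + O*r
(Z(-5 + ((5*5)*1)*(-4), 1) - 50)*U = (1*(1 + (-5 + ((5*5)*1)*(-4))) - 50)*882 = (1*(1 + (-5 + (25*1)*(-4))) - 50)*882 = (1*(1 + (-5 + 25*(-4))) - 50)*882 = (1*(1 + (-5 - 100)) - 50)*882 = (1*(1 - 105) - 50)*882 = (1*(-104) - 50)*882 = (-104 - 50)*882 = -154*882 = -135828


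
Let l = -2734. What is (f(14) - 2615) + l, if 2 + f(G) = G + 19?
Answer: -5318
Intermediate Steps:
f(G) = 17 + G (f(G) = -2 + (G + 19) = -2 + (19 + G) = 17 + G)
(f(14) - 2615) + l = ((17 + 14) - 2615) - 2734 = (31 - 2615) - 2734 = -2584 - 2734 = -5318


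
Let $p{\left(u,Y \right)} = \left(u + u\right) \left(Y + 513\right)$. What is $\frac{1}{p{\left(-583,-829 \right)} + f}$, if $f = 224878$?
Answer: $\frac{1}{593334} \approx 1.6854 \cdot 10^{-6}$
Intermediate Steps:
$p{\left(u,Y \right)} = 2 u \left(513 + Y\right)$
$\frac{1}{p{\left(-583,-829 \right)} + f} = \frac{1}{2 \left(-583\right) \left(513 - 829\right) + 224878} = \frac{1}{2 \left(-583\right) \left(-316\right) + 224878} = \frac{1}{368456 + 224878} = \frac{1}{593334}$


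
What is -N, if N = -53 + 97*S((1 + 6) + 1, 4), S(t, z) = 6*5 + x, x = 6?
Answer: -3439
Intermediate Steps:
S(t, z) = 36 (S(t, z) = 6*5 + 6 = 30 + 6 = 36)
N = 3439 (N = -53 + 97*36 = -53 + 3492 = 3439)
-N = -1*3439 = -3439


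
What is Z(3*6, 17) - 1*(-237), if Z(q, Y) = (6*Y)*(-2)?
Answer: 33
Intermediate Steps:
Z(q, Y) = -12*Y
Z(3*6, 17) - 1*(-237) = -12*17 - 1*(-237) = -204 + 237 = 33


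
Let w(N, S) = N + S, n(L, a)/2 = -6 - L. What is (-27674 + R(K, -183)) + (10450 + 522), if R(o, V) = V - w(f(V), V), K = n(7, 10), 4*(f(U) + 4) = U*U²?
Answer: 6061695/4 ≈ 1.5154e+6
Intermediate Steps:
n(L, a) = -12 - 2*L (n(L, a) = 2*(-6 - L) = -12 - 2*L)
f(U) = -4 + U³/4 (f(U) = -4 + (U*U²)/4 = -4 + U³/4)
K = -26 (K = -12 - 2*7 = -12 - 14 = -26)
R(o, V) = 4 - V³/4 (R(o, V) = V - ((-4 + V³/4) + V) = V - (-4 + V + V³/4) = V + (4 - V - V³/4) = 4 - V³/4)
(-27674 + R(K, -183)) + (10450 + 522) = (-27674 + (4 - ¼*(-183)³)) + (10450 + 522) = (-27674 + (4 - ¼*(-6128487))) + 10972 = (-27674 + (4 + 6128487/4)) + 10972 = (-27674 + 6128503/4) + 10972 = 6017807/4 + 10972 = 6061695/4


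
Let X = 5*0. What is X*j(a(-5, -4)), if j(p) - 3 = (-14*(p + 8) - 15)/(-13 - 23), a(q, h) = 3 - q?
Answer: 0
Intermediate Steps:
X = 0
j(p) = 235/36 + 7*p/18 (j(p) = 3 + (-14*(p + 8) - 15)/(-13 - 23) = 3 + (-14*(8 + p) - 15)/(-36) = 3 + ((-112 - 14*p) - 15)*(-1/36) = 3 + (-127 - 14*p)*(-1/36) = 3 + (127/36 + 7*p/18) = 235/36 + 7*p/18)
X*j(a(-5, -4)) = 0*(235/36 + 7*(3 - 1*(-5))/18) = 0*(235/36 + 7*(3 + 5)/18) = 0*(235/36 + (7/18)*8) = 0*(235/36 + 28/9) = 0*(347/36) = 0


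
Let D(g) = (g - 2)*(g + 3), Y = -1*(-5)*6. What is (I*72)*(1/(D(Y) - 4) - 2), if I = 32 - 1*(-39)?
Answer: -1175121/115 ≈ -10218.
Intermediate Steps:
I = 71 (I = 32 + 39 = 71)
Y = 30 (Y = 5*6 = 30)
D(g) = (-2 + g)*(3 + g)
(I*72)*(1/(D(Y) - 4) - 2) = (71*72)*(1/((-6 + 30 + 30²) - 4) - 2) = 5112*(1/((-6 + 30 + 900) - 4) - 2) = 5112*(1/(924 - 4) - 2) = 5112*(1/920 - 2) = 5112*(-1839/920) = -1175121/115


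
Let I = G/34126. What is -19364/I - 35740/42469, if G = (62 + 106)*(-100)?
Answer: 501135508861/12740700 ≈ 39333.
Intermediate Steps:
G = -16800 (G = 168*(-100) = -16800)
I = -8400/17063 (I = -16800/34126 = -16800*1/34126 = -8400/17063 ≈ -0.49229)
-19364/I - 35740/42469 = -19364/(-8400/17063) - 35740/42469 = -19364*(-17063/8400) - 35740*1/42469 = 82601983/2100 - 35740/42469 = 501135508861/12740700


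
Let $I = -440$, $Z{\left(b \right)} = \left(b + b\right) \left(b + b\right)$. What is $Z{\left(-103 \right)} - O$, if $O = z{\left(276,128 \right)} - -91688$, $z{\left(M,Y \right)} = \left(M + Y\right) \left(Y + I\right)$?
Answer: $76796$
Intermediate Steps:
$Z{\left(b \right)} = 4 b^{2}$ ($Z{\left(b \right)} = 2 b 2 b = 4 b^{2}$)
$z{\left(M,Y \right)} = \left(-440 + Y\right) \left(M + Y\right)$ ($z{\left(M,Y \right)} = \left(M + Y\right) \left(Y - 440\right) = \left(M + Y\right) \left(-440 + Y\right) = \left(-440 + Y\right) \left(M + Y\right)$)
$O = -34360$ ($O = \left(128^{2} - 121440 - 56320 + 276 \cdot 128\right) - -91688 = \left(16384 - 121440 - 56320 + 35328\right) + 91688 = -126048 + 91688 = -34360$)
$Z{\left(-103 \right)} - O = 4 \left(-103\right)^{2} - -34360 = 4 \cdot 10609 + 34360 = 42436 + 34360 = 76796$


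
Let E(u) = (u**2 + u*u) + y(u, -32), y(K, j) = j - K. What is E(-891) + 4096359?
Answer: 5684980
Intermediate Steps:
E(u) = -32 - u + 2*u**2 (E(u) = (u**2 + u*u) + (-32 - u) = (u**2 + u**2) + (-32 - u) = 2*u**2 + (-32 - u) = -32 - u + 2*u**2)
E(-891) + 4096359 = (-32 - 1*(-891) + 2*(-891)**2) + 4096359 = (-32 + 891 + 2*793881) + 4096359 = (-32 + 891 + 1587762) + 4096359 = 1588621 + 4096359 = 5684980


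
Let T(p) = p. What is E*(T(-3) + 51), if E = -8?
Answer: -384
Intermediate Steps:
E*(T(-3) + 51) = -8*(-3 + 51) = -8*48 = -384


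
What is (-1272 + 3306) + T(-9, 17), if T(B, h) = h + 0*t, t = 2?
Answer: 2051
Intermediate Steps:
T(B, h) = h (T(B, h) = h + 0*2 = h + 0 = h)
(-1272 + 3306) + T(-9, 17) = (-1272 + 3306) + 17 = 2034 + 17 = 2051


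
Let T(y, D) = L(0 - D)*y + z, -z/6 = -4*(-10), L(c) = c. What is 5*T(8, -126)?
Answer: 3840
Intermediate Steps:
z = -240 (z = -(-24)*(-10) = -6*40 = -240)
T(y, D) = -240 - D*y (T(y, D) = (0 - D)*y - 240 = (-D)*y - 240 = -D*y - 240 = -240 - D*y)
5*T(8, -126) = 5*(-240 - 1*(-126)*8) = 5*(-240 + 1008) = 5*768 = 3840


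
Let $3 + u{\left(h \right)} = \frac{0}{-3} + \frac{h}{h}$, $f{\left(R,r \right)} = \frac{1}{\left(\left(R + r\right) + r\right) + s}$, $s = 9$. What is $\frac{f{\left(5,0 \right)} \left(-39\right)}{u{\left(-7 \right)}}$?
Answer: $\frac{39}{28} \approx 1.3929$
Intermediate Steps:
$f{\left(R,r \right)} = \frac{1}{9 + R + 2 r}$ ($f{\left(R,r \right)} = \frac{1}{\left(\left(R + r\right) + r\right) + 9} = \frac{1}{\left(R + 2 r\right) + 9} = \frac{1}{9 + R + 2 r}$)
$u{\left(h \right)} = -2$ ($u{\left(h \right)} = -3 + \left(\frac{0}{-3} + \frac{h}{h}\right) = -3 + \left(0 \left(- \frac{1}{3}\right) + 1\right) = -3 + \left(0 + 1\right) = -3 + 1 = -2$)
$\frac{f{\left(5,0 \right)} \left(-39\right)}{u{\left(-7 \right)}} = \frac{\frac{1}{9 + 5 + 2 \cdot 0} \left(-39\right)}{-2} = \frac{1}{9 + 5 + 0} \left(-39\right) \left(- \frac{1}{2}\right) = \frac{1}{14} \left(-39\right) \left(- \frac{1}{2}\right) = \left(- \frac{39}{14}\right) \left(- \frac{1}{2}\right) = \frac{39}{28}$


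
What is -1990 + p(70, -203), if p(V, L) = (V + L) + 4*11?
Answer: -2079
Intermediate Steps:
p(V, L) = 44 + L + V (p(V, L) = (L + V) + 44 = 44 + L + V)
-1990 + p(70, -203) = -1990 + (44 - 203 + 70) = -1990 - 89 = -2079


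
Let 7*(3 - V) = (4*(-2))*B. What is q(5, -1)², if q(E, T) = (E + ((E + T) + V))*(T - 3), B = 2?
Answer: 160000/49 ≈ 3265.3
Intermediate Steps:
V = 37/7 (V = 3 - 4*(-2)*2/7 = 3 - (-8)*2/7 = 3 - ⅐*(-16) = 3 + 16/7 = 37/7 ≈ 5.2857)
q(E, T) = (-3 + T)*(37/7 + T + 2*E) (q(E, T) = (E + ((E + T) + 37/7))*(T - 3) = (E + (37/7 + E + T))*(-3 + T) = (37/7 + T + 2*E)*(-3 + T) = (-3 + T)*(37/7 + T + 2*E))
q(5, -1)² = (-111/7 + (-1)² - 6*5 + (16/7)*(-1) + 2*5*(-1))² = (-111/7 + 1 - 30 - 16/7 - 10)² = (-400/7)² = 160000/49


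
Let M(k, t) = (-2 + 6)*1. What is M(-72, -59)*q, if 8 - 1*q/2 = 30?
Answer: -176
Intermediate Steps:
M(k, t) = 4 (M(k, t) = 4*1 = 4)
q = -44 (q = 16 - 2*30 = 16 - 60 = -44)
M(-72, -59)*q = 4*(-44) = -176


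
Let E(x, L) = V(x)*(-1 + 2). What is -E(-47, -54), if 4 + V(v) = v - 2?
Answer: 53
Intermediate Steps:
V(v) = -6 + v (V(v) = -4 + (v - 2) = -4 + (-2 + v) = -6 + v)
E(x, L) = -6 + x (E(x, L) = (-6 + x)*(-1 + 2) = (-6 + x)*1 = -6 + x)
-E(-47, -54) = -(-6 - 47) = -1*(-53) = 53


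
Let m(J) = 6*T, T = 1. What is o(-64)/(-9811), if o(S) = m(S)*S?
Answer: 384/9811 ≈ 0.039140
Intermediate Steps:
m(J) = 6 (m(J) = 6*1 = 6)
o(S) = 6*S
o(-64)/(-9811) = (6*(-64))/(-9811) = -384*(-1/9811) = 384/9811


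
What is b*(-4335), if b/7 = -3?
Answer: 91035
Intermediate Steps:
b = -21 (b = 7*(-3) = -21)
b*(-4335) = -21*(-4335) = 91035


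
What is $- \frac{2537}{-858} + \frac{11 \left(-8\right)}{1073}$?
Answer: $\frac{2646697}{920634} \approx 2.8749$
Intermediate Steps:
$- \frac{2537}{-858} + \frac{11 \left(-8\right)}{1073} = \left(-2537\right) \left(- \frac{1}{858}\right) - \frac{88}{1073} = \frac{2537}{858} - \frac{88}{1073} = \frac{2646697}{920634}$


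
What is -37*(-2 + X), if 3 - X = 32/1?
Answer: 1147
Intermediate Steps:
X = -29 (X = 3 - 32/1 = 3 - 32 = -29)
-37*(-2 + X) = -37*(-2 - 29) = -37*(-31) = 1147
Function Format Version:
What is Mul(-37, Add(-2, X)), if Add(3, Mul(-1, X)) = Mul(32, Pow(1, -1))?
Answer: 1147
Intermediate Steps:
X = -29 (X = Add(3, Mul(-1, Mul(32, Pow(1, -1)))) = Add(3, Mul(-1, Mul(32, 1))) = Add(3, Mul(-1, 32)) = Add(3, -32) = -29)
Mul(-37, Add(-2, X)) = Mul(-37, Add(-2, -29)) = Mul(-37, -31) = 1147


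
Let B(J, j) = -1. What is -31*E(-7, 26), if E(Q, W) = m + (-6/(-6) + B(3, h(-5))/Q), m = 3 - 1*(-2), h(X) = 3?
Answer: -1333/7 ≈ -190.43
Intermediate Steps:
m = 5 (m = 3 + 2 = 5)
E(Q, W) = 6 - 1/Q (E(Q, W) = 5 + (-6/(-6) - 1/Q) = 5 + (-6*(-⅙) - 1/Q) = 5 + (1 - 1/Q) = 6 - 1/Q)
-31*E(-7, 26) = -31*(6 - 1/(-7)) = -31*(6 - 1*(-⅐)) = -31*(6 + ⅐) = -31*43/7 = -1333/7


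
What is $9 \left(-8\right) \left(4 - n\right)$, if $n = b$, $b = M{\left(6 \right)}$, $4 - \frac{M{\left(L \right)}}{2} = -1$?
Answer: $432$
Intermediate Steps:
$M{\left(L \right)} = 10$ ($M{\left(L \right)} = 8 - -2 = 8 + 2 = 10$)
$b = 10$
$n = 10$
$9 \left(-8\right) \left(4 - n\right) = 9 \left(-8\right) \left(4 - 10\right) = - 72 \left(4 - 10\right) = \left(-72\right) \left(-6\right) = 432$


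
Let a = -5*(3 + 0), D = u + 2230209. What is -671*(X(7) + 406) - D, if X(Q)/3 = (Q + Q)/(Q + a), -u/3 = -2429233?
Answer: -39147245/4 ≈ -9.7868e+6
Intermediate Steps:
u = 7287699 (u = -3*(-2429233) = 7287699)
D = 9517908 (D = 7287699 + 2230209 = 9517908)
a = -15 (a = -5*3 = -15)
X(Q) = 6*Q/(-15 + Q) (X(Q) = 3*((Q + Q)/(Q - 15)) = 3*((2*Q)/(-15 + Q)) = 3*(2*Q/(-15 + Q)) = 6*Q/(-15 + Q))
-671*(X(7) + 406) - D = -671*(6*7/(-15 + 7) + 406) - 1*9517908 = -671*(6*7/(-8) + 406) - 9517908 = -671*(6*7*(-⅛) + 406) - 9517908 = -671*(-21/4 + 406) - 9517908 = -671*1603/4 - 9517908 = -1075613/4 - 9517908 = -39147245/4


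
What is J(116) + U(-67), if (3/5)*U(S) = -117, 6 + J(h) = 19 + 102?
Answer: -80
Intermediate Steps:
J(h) = 115 (J(h) = -6 + (19 + 102) = -6 + 121 = 115)
U(S) = -195 (U(S) = (5/3)*(-117) = -195)
J(116) + U(-67) = 115 - 195 = -80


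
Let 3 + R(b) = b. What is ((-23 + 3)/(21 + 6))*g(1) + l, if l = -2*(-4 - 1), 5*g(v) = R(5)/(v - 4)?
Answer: 818/81 ≈ 10.099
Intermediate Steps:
R(b) = -3 + b
g(v) = 2/(5*(-4 + v)) (g(v) = ((-3 + 5)/(v - 4))/5 = (2/(-4 + v))/5 = 2/(5*(-4 + v)))
l = 10 (l = -2*(-5) = 10)
((-23 + 3)/(21 + 6))*g(1) + l = ((-23 + 3)/(21 + 6))*(2/(5*(-4 + 1))) + 10 = (-20/27)*((⅖)/(-3)) + 10 = (-20*1/27)*((⅖)*(-⅓)) + 10 = -20/27*(-2/15) + 10 = 8/81 + 10 = 818/81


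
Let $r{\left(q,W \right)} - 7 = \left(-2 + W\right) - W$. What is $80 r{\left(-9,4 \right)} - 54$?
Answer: $346$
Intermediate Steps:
$r{\left(q,W \right)} = 5$ ($r{\left(q,W \right)} = 7 + \left(\left(-2 + W\right) - W\right) = 7 - 2 = 5$)
$80 r{\left(-9,4 \right)} - 54 = 80 \cdot 5 - 54 = 400 - 54 = 346$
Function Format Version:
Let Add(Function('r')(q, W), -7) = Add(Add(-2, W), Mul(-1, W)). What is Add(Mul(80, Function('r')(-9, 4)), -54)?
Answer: 346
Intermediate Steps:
Function('r')(q, W) = 5 (Function('r')(q, W) = Add(7, Add(Add(-2, W), Mul(-1, W))) = Add(7, -2) = 5)
Add(Mul(80, Function('r')(-9, 4)), -54) = Add(Mul(80, 5), -54) = Add(400, -54) = 346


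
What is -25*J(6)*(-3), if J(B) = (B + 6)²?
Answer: 10800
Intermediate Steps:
J(B) = (6 + B)²
-25*J(6)*(-3) = -25*(6 + 6)²*(-3) = -25*12²*(-3) = -25*144*(-3) = -3600*(-3) = 10800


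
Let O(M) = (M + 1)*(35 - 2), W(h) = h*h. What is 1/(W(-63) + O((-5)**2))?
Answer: 1/4827 ≈ 0.00020717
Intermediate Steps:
W(h) = h**2
O(M) = 33 + 33*M (O(M) = (1 + M)*33 = 33 + 33*M)
1/(W(-63) + O((-5)**2)) = 1/((-63)**2 + (33 + 33*(-5)**2)) = 1/(3969 + (33 + 33*25)) = 1/(3969 + (33 + 825)) = 1/(3969 + 858) = 1/4827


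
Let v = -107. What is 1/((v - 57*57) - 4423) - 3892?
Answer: -30275869/7779 ≈ -3892.0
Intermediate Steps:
1/((v - 57*57) - 4423) - 3892 = 1/((-107 - 57*57) - 4423) - 3892 = 1/((-107 - 3249) - 4423) - 3892 = 1/(-3356 - 4423) - 3892 = 1/(-7779) - 3892 = -1/7779 - 3892 = -30275869/7779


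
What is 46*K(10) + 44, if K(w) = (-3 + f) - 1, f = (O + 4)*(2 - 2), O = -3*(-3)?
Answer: -140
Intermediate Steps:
O = 9
f = 0 (f = (9 + 4)*(2 - 2) = 13*0 = 0)
K(w) = -4 (K(w) = (-3 + 0) - 1 = -3 - 1 = -4)
46*K(10) + 44 = 46*(-4) + 44 = -184 + 44 = -140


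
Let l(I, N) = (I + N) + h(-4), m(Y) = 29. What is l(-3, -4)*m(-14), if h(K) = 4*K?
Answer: -667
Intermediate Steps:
l(I, N) = -16 + I + N (l(I, N) = (I + N) + 4*(-4) = (I + N) - 16 = -16 + I + N)
l(-3, -4)*m(-14) = (-16 - 3 - 4)*29 = -23*29 = -667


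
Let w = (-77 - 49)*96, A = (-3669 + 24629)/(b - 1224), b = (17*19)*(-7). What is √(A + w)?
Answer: 4*I*√367454218/697 ≈ 110.01*I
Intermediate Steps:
b = -2261 (b = 323*(-7) = -2261)
A = -4192/697 (A = (-3669 + 24629)/(-2261 - 1224) = 20960/(-3485) = 20960*(-1/3485) = -4192/697 ≈ -6.0143)
w = -12096 (w = -126*96 = -12096)
√(A + w) = √(-4192/697 - 12096) = √(-8435104/697) = 4*I*√367454218/697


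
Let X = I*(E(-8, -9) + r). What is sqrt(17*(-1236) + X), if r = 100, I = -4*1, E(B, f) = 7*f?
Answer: 46*I*sqrt(10) ≈ 145.46*I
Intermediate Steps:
I = -4
X = -148 (X = -4*(7*(-9) + 100) = -4*(-63 + 100) = -4*37 = -148)
sqrt(17*(-1236) + X) = sqrt(17*(-1236) - 148) = sqrt(-21012 - 148) = sqrt(-21160) = 46*I*sqrt(10)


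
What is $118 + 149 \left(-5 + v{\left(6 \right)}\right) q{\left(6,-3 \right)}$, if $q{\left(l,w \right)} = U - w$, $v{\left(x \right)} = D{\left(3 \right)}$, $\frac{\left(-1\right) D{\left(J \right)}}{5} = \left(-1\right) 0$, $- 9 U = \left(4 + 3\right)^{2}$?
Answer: $\frac{17452}{9} \approx 1939.1$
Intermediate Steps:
$U = - \frac{49}{9}$ ($U = - \frac{\left(4 + 3\right)^{2}}{9} = - \frac{7^{2}}{9} = \left(- \frac{1}{9}\right) 49 = - \frac{49}{9} \approx -5.4444$)
$D{\left(J \right)} = 0$ ($D{\left(J \right)} = - 5 \left(\left(-1\right) 0\right) = \left(-5\right) 0 = 0$)
$v{\left(x \right)} = 0$
$q{\left(l,w \right)} = - \frac{49}{9} - w$
$118 + 149 \left(-5 + v{\left(6 \right)}\right) q{\left(6,-3 \right)} = 118 + 149 \left(-5 + 0\right) \left(- \frac{49}{9} - -3\right) = 118 + 149 \left(- 5 \left(- \frac{49}{9} + 3\right)\right) = 118 + 149 \left(\left(-5\right) \left(- \frac{22}{9}\right)\right) = 118 + 149 \cdot \frac{110}{9} = 118 + \frac{16390}{9} = \frac{17452}{9}$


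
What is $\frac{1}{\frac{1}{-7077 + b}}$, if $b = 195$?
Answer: $-6882$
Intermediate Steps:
$\frac{1}{\frac{1}{-7077 + b}} = \frac{1}{\frac{1}{-7077 + 195}} = \frac{1}{\frac{1}{-6882}} = \frac{1}{- \frac{1}{6882}} = -6882$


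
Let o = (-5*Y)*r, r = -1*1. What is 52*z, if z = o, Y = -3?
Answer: -780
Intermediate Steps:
r = -1
o = -15 (o = -5*(-3)*(-1) = 15*(-1) = -15)
z = -15
52*z = 52*(-15) = -780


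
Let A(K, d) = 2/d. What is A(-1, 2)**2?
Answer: 1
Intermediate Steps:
A(-1, 2)**2 = (2/2)**2 = (2*(1/2))**2 = 1**2 = 1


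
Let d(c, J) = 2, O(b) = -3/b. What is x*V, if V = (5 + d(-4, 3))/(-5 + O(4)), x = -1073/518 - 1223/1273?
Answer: 108078/29279 ≈ 3.6913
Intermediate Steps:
x = -54039/17822 (x = -1073*1/518 - 1223*1/1273 = -29/14 - 1223/1273 = -54039/17822 ≈ -3.0322)
V = -28/23 (V = (5 + 2)/(-5 - 3/4) = 7/(-5 - 3*¼) = 7/(-5 - ¾) = 7/(-23/4) = 7*(-4/23) = -28/23 ≈ -1.2174)
x*V = -54039/17822*(-28/23) = 108078/29279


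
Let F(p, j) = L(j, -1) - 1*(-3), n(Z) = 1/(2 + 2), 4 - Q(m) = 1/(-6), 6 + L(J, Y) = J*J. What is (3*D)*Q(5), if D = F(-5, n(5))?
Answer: -1175/32 ≈ -36.719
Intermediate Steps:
L(J, Y) = -6 + J**2 (L(J, Y) = -6 + J*J = -6 + J**2)
Q(m) = 25/6 (Q(m) = 4 - 1/(-6) = 4 - 1*(-1/6) = 4 + 1/6 = 25/6)
n(Z) = 1/4
F(p, j) = -3 + j**2 (F(p, j) = (-6 + j**2) - 1*(-3) = (-6 + j**2) + 3 = -3 + j**2)
D = -47/16 (D = -3 + (1/4)**2 = -3 + 1/16 = -47/16 ≈ -2.9375)
(3*D)*Q(5) = (3*(-47/16))*(25/6) = -141/16*25/6 = -1175/32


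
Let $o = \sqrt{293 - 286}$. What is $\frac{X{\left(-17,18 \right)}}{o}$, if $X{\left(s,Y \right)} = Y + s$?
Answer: $\frac{\sqrt{7}}{7} \approx 0.37796$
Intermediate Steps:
$o = \sqrt{7} \approx 2.6458$
$\frac{X{\left(-17,18 \right)}}{o} = \frac{18 - 17}{\sqrt{7}} = 1 \frac{\sqrt{7}}{7} = \frac{\sqrt{7}}{7}$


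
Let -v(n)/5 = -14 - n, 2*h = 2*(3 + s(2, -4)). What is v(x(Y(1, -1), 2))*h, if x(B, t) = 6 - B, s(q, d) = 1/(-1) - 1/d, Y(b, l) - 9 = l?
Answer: 135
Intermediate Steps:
Y(b, l) = 9 + l
s(q, d) = -1 - 1/d (s(q, d) = 1*(-1) - 1/d = -1 - 1/d)
h = 9/4 (h = (2*(3 + (-1 - 1*(-4))/(-4)))/2 = (2*(3 - (-1 + 4)/4))/2 = (2*(3 - ¼*3))/2 = (2*(3 - ¾))/2 = (2*(9/4))/2 = (½)*(9/2) = 9/4 ≈ 2.2500)
v(n) = 70 + 5*n (v(n) = -5*(-14 - n) = 70 + 5*n)
v(x(Y(1, -1), 2))*h = (70 + 5*(6 - (9 - 1)))*(9/4) = (70 + 5*(6 - 1*8))*(9/4) = (70 + 5*(6 - 8))*(9/4) = (70 + 5*(-2))*(9/4) = (70 - 10)*(9/4) = 60*(9/4) = 135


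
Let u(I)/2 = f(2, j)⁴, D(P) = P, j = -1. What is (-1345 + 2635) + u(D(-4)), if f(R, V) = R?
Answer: 1322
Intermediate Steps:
u(I) = 32 (u(I) = 2*2⁴ = 2*16 = 32)
(-1345 + 2635) + u(D(-4)) = (-1345 + 2635) + 32 = 1290 + 32 = 1322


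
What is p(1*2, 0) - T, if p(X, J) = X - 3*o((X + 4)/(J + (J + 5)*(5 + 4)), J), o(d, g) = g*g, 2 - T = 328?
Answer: 328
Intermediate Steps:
T = -326 (T = 2 - 1*328 = 2 - 328 = -326)
o(d, g) = g²
p(X, J) = X - 3*J²
p(1*2, 0) - T = (1*2 - 3*0²) - 1*(-326) = (2 - 3*0) + 326 = (2 + 0) + 326 = 2 + 326 = 328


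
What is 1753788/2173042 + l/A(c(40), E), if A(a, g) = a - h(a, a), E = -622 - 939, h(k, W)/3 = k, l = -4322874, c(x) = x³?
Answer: 141445170981/4090432000 ≈ 34.580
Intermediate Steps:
h(k, W) = 3*k
E = -1561
A(a, g) = -2*a (A(a, g) = a - 3*a = -2*a)
1753788/2173042 + l/A(c(40), E) = 1753788/2173042 - 4322874/((-2*40³)) = 1753788*(1/2173042) - 4322874/((-2*64000)) = 51582/63913 - 4322874/(-128000) = 51582/63913 - 4322874*(-1/128000) = 51582/63913 + 2161437/64000 = 141445170981/4090432000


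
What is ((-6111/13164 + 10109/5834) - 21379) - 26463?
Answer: -612351603015/12799796 ≈ -47841.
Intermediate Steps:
((-6111/13164 + 10109/5834) - 21379) - 26463 = ((-6111*1/13164 + 10109*(1/5834)) - 21379) - 26463 = ((-2037/4388 + 10109/5834) - 21379) - 26463 = (16237217/12799796 - 21379) - 26463 = -273630601467/12799796 - 26463 = -612351603015/12799796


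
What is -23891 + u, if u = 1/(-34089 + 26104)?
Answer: -190769636/7985 ≈ -23891.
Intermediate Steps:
u = -1/7985 (u = 1/(-7985) = -1/7985 ≈ -0.00012523)
-23891 + u = -23891 - 1/7985 = -190769636/7985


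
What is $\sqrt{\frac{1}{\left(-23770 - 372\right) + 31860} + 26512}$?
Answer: $\frac{3 \sqrt{175472689334}}{7718} \approx 162.82$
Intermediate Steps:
$\sqrt{\frac{1}{\left(-23770 - 372\right) + 31860} + 26512} = \sqrt{\frac{1}{-24142 + 31860} + 26512} = \sqrt{\frac{1}{7718} + 26512} = \sqrt{\frac{204619617}{7718}} = \frac{3 \sqrt{175472689334}}{7718}$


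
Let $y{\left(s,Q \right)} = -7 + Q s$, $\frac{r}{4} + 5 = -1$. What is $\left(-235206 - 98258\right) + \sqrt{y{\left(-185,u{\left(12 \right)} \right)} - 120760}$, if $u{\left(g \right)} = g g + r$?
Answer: $-333464 + i \sqrt{142967} \approx -3.3346 \cdot 10^{5} + 378.11 i$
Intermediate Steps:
$r = -24$ ($r = -20 + 4 \left(-1\right) = -20 - 4 = -24$)
$u{\left(g \right)} = -24 + g^{2}$ ($u{\left(g \right)} = g g - 24 = g^{2} - 24 = -24 + g^{2}$)
$\left(-235206 - 98258\right) + \sqrt{y{\left(-185,u{\left(12 \right)} \right)} - 120760} = \left(-235206 - 98258\right) + \sqrt{\left(-7 + \left(-24 + 12^{2}\right) \left(-185\right)\right) - 120760} = -333464 + \sqrt{\left(-7 + \left(-24 + 144\right) \left(-185\right)\right) - 120760} = -333464 + \sqrt{\left(-7 + 120 \left(-185\right)\right) - 120760} = -333464 + \sqrt{\left(-7 - 22200\right) - 120760} = -333464 + \sqrt{-22207 - 120760} = -333464 + \sqrt{-142967} = -333464 + i \sqrt{142967}$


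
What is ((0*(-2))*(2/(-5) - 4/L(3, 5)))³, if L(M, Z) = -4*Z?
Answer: 0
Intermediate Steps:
((0*(-2))*(2/(-5) - 4/L(3, 5)))³ = ((0*(-2))*(2/(-5) - 4/((-4*5))))³ = (0*(2*(-⅕) - 4/(-20)))³ = (0*(-⅖ - 4*(-1/20)))³ = (0*(-⅖ + ⅕))³ = (0*(-⅕))³ = 0³ = 0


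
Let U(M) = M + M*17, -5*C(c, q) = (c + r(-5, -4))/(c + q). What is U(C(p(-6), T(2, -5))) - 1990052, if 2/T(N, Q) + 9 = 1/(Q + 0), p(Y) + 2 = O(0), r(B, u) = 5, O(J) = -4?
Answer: -1422887594/715 ≈ -1.9901e+6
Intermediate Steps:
p(Y) = -6 (p(Y) = -2 - 4 = -6)
T(N, Q) = 2/(-9 + 1/Q) (T(N, Q) = 2/(-9 + 1/(Q + 0)) = 2/(-9 + 1/Q))
C(c, q) = -(5 + c)/(5*(c + q)) (C(c, q) = -(c + 5)/(5*(c + q)) = -(5 + c)/(5*(c + q)))
U(M) = 18*M (U(M) = M + 17*M = 18*M)
U(C(p(-6), T(2, -5))) - 1990052 = 18*((-1 - ⅕*(-6))/(-6 - 2*(-5)/(-1 + 9*(-5)))) - 1990052 = 18*((-1 + 6/5)/(-6 - 2*(-5)/(-1 - 45))) - 1990052 = 18*((⅕)/(-6 - 2*(-5)/(-46))) - 1990052 = 18*((⅕)/(-6 - 2*(-5)*(-1/46))) - 1990052 = 18*((⅕)/(-6 - 5/23)) - 1990052 = 18*((⅕)/(-143/23)) - 1990052 = 18*(-23/143*⅕) - 1990052 = 18*(-23/715) - 1990052 = -414/715 - 1990052 = -1422887594/715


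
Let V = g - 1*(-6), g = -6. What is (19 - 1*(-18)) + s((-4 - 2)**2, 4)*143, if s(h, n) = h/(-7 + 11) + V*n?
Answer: 1324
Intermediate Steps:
V = 0 (V = -6 - 1*(-6) = -6 + 6 = 0)
s(h, n) = h/4 (s(h, n) = h/(-7 + 11) + 0*n = h/4 + 0 = h/4)
(19 - 1*(-18)) + s((-4 - 2)**2, 4)*143 = (19 - 1*(-18)) + ((-4 - 2)**2/4)*143 = (19 + 18) + ((1/4)*(-6)**2)*143 = 37 + ((1/4)*36)*143 = 37 + 9*143 = 37 + 1287 = 1324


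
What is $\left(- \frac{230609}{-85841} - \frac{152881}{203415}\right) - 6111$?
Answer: $- \frac{106672505736851}{17461347015} \approx -6109.1$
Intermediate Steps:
$\left(- \frac{230609}{-85841} - \frac{152881}{203415}\right) - 6111 = \left(\left(-230609\right) \left(- \frac{1}{85841}\right) - \frac{152881}{203415}\right) - 6111 = \left(\frac{230609}{85841} - \frac{152881}{203415}\right) - 6111 = \frac{33785871814}{17461347015} - 6111 = - \frac{106672505736851}{17461347015}$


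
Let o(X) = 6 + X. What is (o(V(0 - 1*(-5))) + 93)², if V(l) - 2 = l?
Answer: 11236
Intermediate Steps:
V(l) = 2 + l
(o(V(0 - 1*(-5))) + 93)² = ((6 + (2 + (0 - 1*(-5)))) + 93)² = ((6 + (2 + (0 + 5))) + 93)² = ((6 + (2 + 5)) + 93)² = ((6 + 7) + 93)² = (13 + 93)² = 106² = 11236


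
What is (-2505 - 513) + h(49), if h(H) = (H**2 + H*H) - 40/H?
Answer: 87376/49 ≈ 1783.2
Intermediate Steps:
h(H) = -40/H + 2*H**2 (h(H) = (H**2 + H**2) - 40/H = 2*H**2 - 40/H = -40/H + 2*H**2)
(-2505 - 513) + h(49) = (-2505 - 513) + 2*(-20 + 49**3)/49 = -3018 + 2*(1/49)*(-20 + 117649) = -3018 + 2*(1/49)*117629 = -3018 + 235258/49 = 87376/49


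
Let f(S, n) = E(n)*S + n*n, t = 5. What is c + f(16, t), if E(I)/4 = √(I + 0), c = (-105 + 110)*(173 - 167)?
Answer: 55 + 64*√5 ≈ 198.11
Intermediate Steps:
c = 30 (c = 5*6 = 30)
E(I) = 4*√I (E(I) = 4*√(I + 0) = 4*√I)
f(S, n) = n² + 4*S*√n (f(S, n) = (4*√n)*S + n*n = 4*S*√n + n² = n² + 4*S*√n)
c + f(16, t) = 30 + (5² + 4*16*√5) = 30 + (25 + 64*√5) = 55 + 64*√5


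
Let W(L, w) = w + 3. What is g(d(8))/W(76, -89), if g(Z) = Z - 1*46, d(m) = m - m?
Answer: 23/43 ≈ 0.53488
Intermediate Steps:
W(L, w) = 3 + w
d(m) = 0
g(Z) = -46 + Z (g(Z) = Z - 46 = -46 + Z)
g(d(8))/W(76, -89) = (-46 + 0)/(3 - 89) = -46/(-86) = -46*(-1/86) = 23/43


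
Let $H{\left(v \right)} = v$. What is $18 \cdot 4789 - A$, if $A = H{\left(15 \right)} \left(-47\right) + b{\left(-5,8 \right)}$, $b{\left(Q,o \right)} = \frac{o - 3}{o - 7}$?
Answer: $86902$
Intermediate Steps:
$b{\left(Q,o \right)} = \frac{-3 + o}{-7 + o}$
$A = -700$ ($A = 15 \left(-47\right) + \frac{-3 + 8}{-7 + 8} = -705 + 1^{-1} \cdot 5 = -705 + 1 \cdot 5 = -705 + 5 = -700$)
$18 \cdot 4789 - A = 18 \cdot 4789 - -700 = 86202 + 700 = 86902$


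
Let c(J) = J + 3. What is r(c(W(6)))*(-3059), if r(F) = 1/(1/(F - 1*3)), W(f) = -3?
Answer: 9177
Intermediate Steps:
c(J) = 3 + J
r(F) = -3 + F (r(F) = 1/(1/(F - 3)) = 1/(1/(-3 + F)) = -3 + F)
r(c(W(6)))*(-3059) = (-3 + (3 - 3))*(-3059) = (-3 + 0)*(-3059) = -3*(-3059) = 9177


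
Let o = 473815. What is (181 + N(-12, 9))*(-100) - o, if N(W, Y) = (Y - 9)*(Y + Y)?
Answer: -491915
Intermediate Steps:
N(W, Y) = 2*Y*(-9 + Y) (N(W, Y) = (-9 + Y)*(2*Y) = 2*Y*(-9 + Y))
(181 + N(-12, 9))*(-100) - o = (181 + 2*9*(-9 + 9))*(-100) - 1*473815 = (181 + 2*9*0)*(-100) - 473815 = (181 + 0)*(-100) - 473815 = 181*(-100) - 473815 = -18100 - 473815 = -491915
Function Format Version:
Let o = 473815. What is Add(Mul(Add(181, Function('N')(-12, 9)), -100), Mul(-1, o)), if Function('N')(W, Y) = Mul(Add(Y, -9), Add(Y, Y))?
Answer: -491915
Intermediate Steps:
Function('N')(W, Y) = Mul(2, Y, Add(-9, Y)) (Function('N')(W, Y) = Mul(Add(-9, Y), Mul(2, Y)) = Mul(2, Y, Add(-9, Y)))
Add(Mul(Add(181, Function('N')(-12, 9)), -100), Mul(-1, o)) = Add(Mul(Add(181, Mul(2, 9, Add(-9, 9))), -100), Mul(-1, 473815)) = Add(Mul(Add(181, Mul(2, 9, 0)), -100), -473815) = Add(Mul(Add(181, 0), -100), -473815) = Add(Mul(181, -100), -473815) = Add(-18100, -473815) = -491915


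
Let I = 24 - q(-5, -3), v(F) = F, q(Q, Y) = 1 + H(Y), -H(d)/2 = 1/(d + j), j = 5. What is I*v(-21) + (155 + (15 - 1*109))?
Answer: -443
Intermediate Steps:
H(d) = -2/(5 + d) (H(d) = -2/(d + 5) = -2/(5 + d))
q(Q, Y) = 1 - 2/(5 + Y)
I = 24 (I = 24 - (3 - 3)/(5 - 3) = 24 - 0/2 = 24 - 1*0 = 24 + 0 = 24)
I*v(-21) + (155 + (15 - 1*109)) = 24*(-21) + (155 + (15 - 1*109)) = -504 + (155 + (15 - 109)) = -504 + (155 - 94) = -504 + 61 = -443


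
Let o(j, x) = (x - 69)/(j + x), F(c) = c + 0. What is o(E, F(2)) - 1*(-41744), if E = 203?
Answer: 8557453/205 ≈ 41744.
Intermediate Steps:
F(c) = c
o(j, x) = (-69 + x)/(j + x)
o(E, F(2)) - 1*(-41744) = (-69 + 2)/(203 + 2) - 1*(-41744) = -67/205 + 41744 = 8557453/205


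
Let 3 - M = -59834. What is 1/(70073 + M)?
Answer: 1/129910 ≈ 7.6976e-6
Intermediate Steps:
M = 59837 (M = 3 - 1*(-59834) = 3 + 59834 = 59837)
1/(70073 + M) = 1/(70073 + 59837) = 1/129910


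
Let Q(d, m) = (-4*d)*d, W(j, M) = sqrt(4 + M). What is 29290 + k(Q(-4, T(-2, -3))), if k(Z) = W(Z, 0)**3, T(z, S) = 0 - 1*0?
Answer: 29298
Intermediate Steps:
T(z, S) = 0 (T(z, S) = 0 + 0 = 0)
Q(d, m) = -4*d**2
k(Z) = 8 (k(Z) = (sqrt(4 + 0))**3 = (sqrt(4))**3 = 2**3 = 8)
29290 + k(Q(-4, T(-2, -3))) = 29290 + 8 = 29298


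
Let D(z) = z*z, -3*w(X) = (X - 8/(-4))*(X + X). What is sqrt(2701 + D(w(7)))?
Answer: sqrt(4465) ≈ 66.821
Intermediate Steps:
w(X) = -2*X*(2 + X)/3 (w(X) = -(X - 8/(-4))*(X + X)/3 = -(X - 8*(-1/4))*2*X/3 = -(X + 2)*2*X/3 = -(2 + X)*2*X/3 = -2*X*(2 + X)/3)
D(z) = z**2
sqrt(2701 + D(w(7))) = sqrt(2701 + (-2/3*7*(2 + 7))**2) = sqrt(2701 + (-2/3*7*9)**2) = sqrt(2701 + (-42)**2) = sqrt(2701 + 1764) = sqrt(4465)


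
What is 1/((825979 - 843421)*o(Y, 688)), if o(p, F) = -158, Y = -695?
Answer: 1/2755836 ≈ 3.6287e-7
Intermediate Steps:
1/((825979 - 843421)*o(Y, 688)) = 1/((825979 - 843421)*(-158)) = -1/158/(-17442) = -1/17442*(-1/158) = 1/2755836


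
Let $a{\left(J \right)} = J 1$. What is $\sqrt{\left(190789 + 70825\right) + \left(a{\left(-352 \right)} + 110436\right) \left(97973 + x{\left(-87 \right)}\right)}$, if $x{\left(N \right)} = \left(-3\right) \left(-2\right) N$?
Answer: $\sqrt{10728057498} \approx 1.0358 \cdot 10^{5}$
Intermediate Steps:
$a{\left(J \right)} = J$
$x{\left(N \right)} = 6 N$
$\sqrt{\left(190789 + 70825\right) + \left(a{\left(-352 \right)} + 110436\right) \left(97973 + x{\left(-87 \right)}\right)} = \sqrt{\left(190789 + 70825\right) + \left(-352 + 110436\right) \left(97973 + 6 \left(-87\right)\right)} = \sqrt{261614 + 110084 \left(97973 - 522\right)} = \sqrt{261614 + 110084 \cdot 97451} = \sqrt{261614 + 10727795884} = \sqrt{10728057498}$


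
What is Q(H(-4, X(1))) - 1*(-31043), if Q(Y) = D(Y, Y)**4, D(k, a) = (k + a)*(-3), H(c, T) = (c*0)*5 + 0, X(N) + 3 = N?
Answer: 31043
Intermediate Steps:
X(N) = -3 + N
H(c, T) = 0 (H(c, T) = 0*5 + 0 = 0 + 0 = 0)
D(k, a) = -3*a - 3*k (D(k, a) = (a + k)*(-3) = -3*a - 3*k)
Q(Y) = 1296*Y**4 (Q(Y) = (-3*Y - 3*Y)**4 = (-6*Y)**4 = 1296*Y**4)
Q(H(-4, X(1))) - 1*(-31043) = 1296*0**4 - 1*(-31043) = 1296*0 + 31043 = 0 + 31043 = 31043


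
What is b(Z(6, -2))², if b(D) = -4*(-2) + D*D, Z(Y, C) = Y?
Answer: 1936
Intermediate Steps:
b(D) = 8 + D²
b(Z(6, -2))² = (8 + 6²)² = (8 + 36)² = 44² = 1936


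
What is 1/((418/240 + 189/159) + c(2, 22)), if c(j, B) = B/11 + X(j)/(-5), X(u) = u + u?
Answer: 6360/26269 ≈ 0.24211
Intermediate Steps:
X(u) = 2*u
c(j, B) = -2*j/5 + B/11 (c(j, B) = B/11 + (2*j)/(-5) = B*(1/11) + (2*j)*(-1/5) = B/11 - 2*j/5 = -2*j/5 + B/11)
1/((418/240 + 189/159) + c(2, 22)) = 1/((418/240 + 189/159) + (-2/5*2 + (1/11)*22)) = 1/((418*(1/240) + 189*(1/159)) + (-4/5 + 2)) = 1/((209/120 + 63/53) + 6/5) = 1/(18637/6360 + 6/5) = 1/(26269/6360) = 6360/26269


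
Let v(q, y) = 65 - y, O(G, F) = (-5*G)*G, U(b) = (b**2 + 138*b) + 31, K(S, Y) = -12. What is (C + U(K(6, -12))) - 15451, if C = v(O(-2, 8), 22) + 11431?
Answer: -5458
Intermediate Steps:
U(b) = 31 + b**2 + 138*b
O(G, F) = -5*G**2
C = 11474 (C = (65 - 1*22) + 11431 = (65 - 22) + 11431 = 43 + 11431 = 11474)
(C + U(K(6, -12))) - 15451 = (11474 + (31 + (-12)**2 + 138*(-12))) - 15451 = (11474 + (31 + 144 - 1656)) - 15451 = (11474 - 1481) - 15451 = 9993 - 15451 = -5458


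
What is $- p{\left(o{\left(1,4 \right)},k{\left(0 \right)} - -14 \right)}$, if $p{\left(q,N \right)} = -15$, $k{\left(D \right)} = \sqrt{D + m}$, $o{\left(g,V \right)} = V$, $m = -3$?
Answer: $15$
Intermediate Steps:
$k{\left(D \right)} = \sqrt{-3 + D}$ ($k{\left(D \right)} = \sqrt{D - 3} = \sqrt{-3 + D}$)
$- p{\left(o{\left(1,4 \right)},k{\left(0 \right)} - -14 \right)} = \left(-1\right) \left(-15\right) = 15$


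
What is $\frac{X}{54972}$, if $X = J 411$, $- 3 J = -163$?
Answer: $\frac{22331}{54972} \approx 0.40623$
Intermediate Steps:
$J = \frac{163}{3}$ ($J = \left(- \frac{1}{3}\right) \left(-163\right) = \frac{163}{3} \approx 54.333$)
$X = 22331$ ($X = \frac{163}{3} \cdot 411 = 22331$)
$\frac{X}{54972} = \frac{22331}{54972}$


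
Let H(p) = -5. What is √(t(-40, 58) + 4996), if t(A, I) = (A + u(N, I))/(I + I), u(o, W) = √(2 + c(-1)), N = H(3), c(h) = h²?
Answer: √(16805384 + 29*√3)/58 ≈ 70.680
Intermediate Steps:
N = -5
u(o, W) = √3 (u(o, W) = √(2 + (-1)²) = √(2 + 1) = √3)
t(A, I) = (A + √3)/(2*I) (t(A, I) = (A + √3)/(I + I) = (A + √3)/((2*I)) = (A + √3)*(1/(2*I)) = (A + √3)/(2*I))
√(t(-40, 58) + 4996) = √((½)*(-40 + √3)/58 + 4996) = √((½)*(1/58)*(-40 + √3) + 4996) = √((-10/29 + √3/116) + 4996) = √(144874/29 + √3/116)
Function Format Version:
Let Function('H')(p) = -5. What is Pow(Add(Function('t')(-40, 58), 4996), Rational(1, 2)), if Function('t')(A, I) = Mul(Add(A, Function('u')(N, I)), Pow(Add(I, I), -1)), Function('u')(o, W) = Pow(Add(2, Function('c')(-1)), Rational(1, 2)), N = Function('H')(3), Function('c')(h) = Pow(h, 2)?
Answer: Mul(Rational(1, 58), Pow(Add(16805384, Mul(29, Pow(3, Rational(1, 2)))), Rational(1, 2))) ≈ 70.680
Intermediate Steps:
N = -5
Function('u')(o, W) = Pow(3, Rational(1, 2)) (Function('u')(o, W) = Pow(Add(2, Pow(-1, 2)), Rational(1, 2)) = Pow(Add(2, 1), Rational(1, 2)) = Pow(3, Rational(1, 2)))
Function('t')(A, I) = Mul(Rational(1, 2), Pow(I, -1), Add(A, Pow(3, Rational(1, 2)))) (Function('t')(A, I) = Mul(Add(A, Pow(3, Rational(1, 2))), Pow(Add(I, I), -1)) = Mul(Add(A, Pow(3, Rational(1, 2))), Pow(Mul(2, I), -1)) = Mul(Add(A, Pow(3, Rational(1, 2))), Mul(Rational(1, 2), Pow(I, -1))) = Mul(Rational(1, 2), Pow(I, -1), Add(A, Pow(3, Rational(1, 2)))))
Pow(Add(Function('t')(-40, 58), 4996), Rational(1, 2)) = Pow(Add(Mul(Rational(1, 2), Pow(58, -1), Add(-40, Pow(3, Rational(1, 2)))), 4996), Rational(1, 2)) = Pow(Add(Mul(Rational(1, 2), Rational(1, 58), Add(-40, Pow(3, Rational(1, 2)))), 4996), Rational(1, 2)) = Pow(Add(Add(Rational(-10, 29), Mul(Rational(1, 116), Pow(3, Rational(1, 2)))), 4996), Rational(1, 2)) = Pow(Add(Rational(144874, 29), Mul(Rational(1, 116), Pow(3, Rational(1, 2)))), Rational(1, 2))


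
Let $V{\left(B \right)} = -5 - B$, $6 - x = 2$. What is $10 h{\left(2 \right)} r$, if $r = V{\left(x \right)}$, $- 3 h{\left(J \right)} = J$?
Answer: $60$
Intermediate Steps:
$x = 4$ ($x = 6 - 2 = 4$)
$h{\left(J \right)} = - \frac{J}{3}$
$r = -9$ ($r = -5 - 4 = -9$)
$10 h{\left(2 \right)} r = 10 \left(\left(- \frac{1}{3}\right) 2\right) \left(-9\right) = 10 \left(- \frac{2}{3}\right) \left(-9\right) = \left(- \frac{20}{3}\right) \left(-9\right) = 60$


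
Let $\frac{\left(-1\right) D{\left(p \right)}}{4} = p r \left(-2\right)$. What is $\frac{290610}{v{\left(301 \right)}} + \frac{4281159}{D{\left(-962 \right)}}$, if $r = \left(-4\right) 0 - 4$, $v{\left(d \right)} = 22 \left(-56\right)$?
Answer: $- \frac{6202281}{64064} \approx -96.814$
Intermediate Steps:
$v{\left(d \right)} = -1232$
$r = -4$ ($r = 0 - 4 = -4$)
$D{\left(p \right)} = - 32 p$ ($D{\left(p \right)} = - 4 p \left(-4\right) \left(-2\right) = - 4 - 4 p \left(-2\right) = - 4 \cdot 8 p = - 32 p$)
$\frac{290610}{v{\left(301 \right)}} + \frac{4281159}{D{\left(-962 \right)}} = \frac{290610}{-1232} + \frac{4281159}{\left(-32\right) \left(-962\right)} = 290610 \left(- \frac{1}{1232}\right) + \frac{4281159}{30784} = - \frac{145305}{616} + 4281159 \cdot \frac{1}{30784} = - \frac{145305}{616} + \frac{115707}{832} = - \frac{6202281}{64064}$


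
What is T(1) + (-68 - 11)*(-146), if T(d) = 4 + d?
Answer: 11539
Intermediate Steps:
T(1) + (-68 - 11)*(-146) = (4 + 1) + (-68 - 11)*(-146) = 5 - 79*(-146) = 5 + 11534 = 11539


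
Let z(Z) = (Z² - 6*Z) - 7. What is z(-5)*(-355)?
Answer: -17040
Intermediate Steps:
z(Z) = -7 + Z² - 6*Z
z(-5)*(-355) = (-7 + (-5)² - 6*(-5))*(-355) = (-7 + 25 + 30)*(-355) = 48*(-355) = -17040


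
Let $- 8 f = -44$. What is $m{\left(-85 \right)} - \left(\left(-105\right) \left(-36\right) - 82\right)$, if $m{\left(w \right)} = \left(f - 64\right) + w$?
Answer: $- \frac{7683}{2} \approx -3841.5$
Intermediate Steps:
$f = \frac{11}{2}$ ($f = \left(- \frac{1}{8}\right) \left(-44\right) = \frac{11}{2} \approx 5.5$)
$m{\left(w \right)} = - \frac{117}{2} + w$ ($m{\left(w \right)} = \left(\frac{11}{2} - 64\right) + w = - \frac{117}{2} + w$)
$m{\left(-85 \right)} - \left(\left(-105\right) \left(-36\right) - 82\right) = \left(- \frac{117}{2} - 85\right) - \left(\left(-105\right) \left(-36\right) - 82\right) = - \frac{287}{2} - \left(3780 - 82\right) = - \frac{287}{2} - 3698 = - \frac{7683}{2}$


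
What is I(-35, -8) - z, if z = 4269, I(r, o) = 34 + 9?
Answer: -4226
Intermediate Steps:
I(r, o) = 43
I(-35, -8) - z = 43 - 1*4269 = 43 - 4269 = -4226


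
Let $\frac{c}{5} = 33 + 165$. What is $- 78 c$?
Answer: $-77220$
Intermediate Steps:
$c = 990$ ($c = 5 \left(33 + 165\right) = 5 \cdot 198 = 990$)
$- 78 c = \left(-78\right) 990 = -77220$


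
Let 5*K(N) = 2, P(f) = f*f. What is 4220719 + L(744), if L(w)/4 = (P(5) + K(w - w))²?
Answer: 105582491/25 ≈ 4.2233e+6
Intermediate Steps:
P(f) = f²
K(N) = ⅖ (K(N) = (⅕)*2 = ⅖)
L(w) = 64516/25 (L(w) = 4*(5² + ⅖)² = 4*(25 + ⅖)² = 4*(127/5)² = 4*(16129/25) = 64516/25)
4220719 + L(744) = 4220719 + 64516/25 = 105582491/25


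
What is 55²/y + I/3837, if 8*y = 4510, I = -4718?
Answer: 650702/157317 ≈ 4.1362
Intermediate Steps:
y = 2255/4 (y = (⅛)*4510 = 2255/4 ≈ 563.75)
55²/y + I/3837 = 55²/(2255/4) - 4718/3837 = 3025*(4/2255) - 4718*1/3837 = 220/41 - 4718/3837 = 650702/157317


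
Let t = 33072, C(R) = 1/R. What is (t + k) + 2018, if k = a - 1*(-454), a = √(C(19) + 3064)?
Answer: 35544 + √1106123/19 ≈ 35599.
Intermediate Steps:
a = √1106123/19 (a = √(1/19 + 3064) = √(58217/19) = √1106123/19 ≈ 55.354)
k = 454 + √1106123/19 (k = √1106123/19 - 1*(-454) = √1106123/19 + 454 = 454 + √1106123/19 ≈ 509.35)
(t + k) + 2018 = (33072 + (454 + √1106123/19)) + 2018 = (33526 + √1106123/19) + 2018 = 35544 + √1106123/19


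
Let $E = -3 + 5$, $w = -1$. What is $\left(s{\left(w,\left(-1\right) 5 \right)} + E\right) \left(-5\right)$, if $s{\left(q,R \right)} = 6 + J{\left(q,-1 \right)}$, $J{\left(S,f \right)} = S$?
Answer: $-35$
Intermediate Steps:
$E = 2$
$s{\left(q,R \right)} = 6 + q$
$\left(s{\left(w,\left(-1\right) 5 \right)} + E\right) \left(-5\right) = \left(\left(6 - 1\right) + 2\right) \left(-5\right) = \left(5 + 2\right) \left(-5\right) = 7 \left(-5\right) = -35$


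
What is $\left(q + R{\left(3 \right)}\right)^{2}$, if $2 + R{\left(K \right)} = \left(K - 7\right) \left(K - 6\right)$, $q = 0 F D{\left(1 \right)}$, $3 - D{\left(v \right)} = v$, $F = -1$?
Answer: $100$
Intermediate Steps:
$D{\left(v \right)} = 3 - v$
$q = 0$ ($q = 0 \left(-1\right) \left(3 - 1\right) = 0 \left(3 - 1\right) = 0 \cdot 2 = 0$)
$R{\left(K \right)} = -2 + \left(-7 + K\right) \left(-6 + K\right)$ ($R{\left(K \right)} = -2 + \left(K - 7\right) \left(K - 6\right) = -2 + \left(-7 + K\right) \left(-6 + K\right)$)
$\left(q + R{\left(3 \right)}\right)^{2} = \left(0 + \left(40 + 3^{2} - 39\right)\right)^{2} = \left(0 + \left(40 + 9 - 39\right)\right)^{2} = \left(0 + 10\right)^{2} = 10^{2} = 100$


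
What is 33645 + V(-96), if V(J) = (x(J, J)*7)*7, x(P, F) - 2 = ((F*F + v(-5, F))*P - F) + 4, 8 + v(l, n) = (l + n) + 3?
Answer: -42814797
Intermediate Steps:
v(l, n) = -5 + l + n (v(l, n) = -8 + ((l + n) + 3) = -8 + (3 + l + n) = -5 + l + n)
x(P, F) = 6 - F + P*(-10 + F + F²) (x(P, F) = 2 + (((F*F + (-5 - 5 + F))*P - F) + 4) = 2 + (((F² + (-10 + F))*P - F) + 4) = 2 + (((-10 + F + F²)*P - F) + 4) = 2 + ((P*(-10 + F + F²) - F) + 4) = 2 + ((-F + P*(-10 + F + F²)) + 4) = 2 + (4 - F + P*(-10 + F + F²)) = 6 - F + P*(-10 + F + F²))
V(J) = 294 - 49*J + 49*J³ + 49*J*(-10 + J) (V(J) = ((6 - J + J*J² + J*(-10 + J))*7)*7 = ((6 - J + J³ + J*(-10 + J))*7)*7 = ((6 + J³ - J + J*(-10 + J))*7)*7 = (42 - 7*J + 7*J³ + 7*J*(-10 + J))*7 = 294 - 49*J + 49*J³ + 49*J*(-10 + J))
33645 + V(-96) = 33645 + (294 - 49*(-96) + 49*(-96)³ + 49*(-96)*(-10 - 96)) = 33645 + (294 + 4704 + 49*(-884736) + 49*(-96)*(-106)) = 33645 + (294 + 4704 - 43352064 + 498624) = 33645 - 42848442 = -42814797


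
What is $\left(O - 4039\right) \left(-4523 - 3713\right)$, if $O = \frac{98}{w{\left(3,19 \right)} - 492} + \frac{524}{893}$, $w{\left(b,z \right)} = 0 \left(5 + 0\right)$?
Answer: $\frac{3653466106810}{109839} \approx 3.3262 \cdot 10^{7}$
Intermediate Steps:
$w{\left(b,z \right)} = 0$ ($w{\left(b,z \right)} = 0 \cdot 5 = 0$)
$O = \frac{85147}{219678}$ ($O = \frac{98}{0 - 492} + \frac{524}{893} = \frac{98}{0 - 492} + 524 \cdot \frac{1}{893} = \frac{98}{-492} + \frac{524}{893} = 98 \left(- \frac{1}{492}\right) + \frac{524}{893} = - \frac{49}{246} + \frac{524}{893} = \frac{85147}{219678} \approx 0.3876$)
$\left(O - 4039\right) \left(-4523 - 3713\right) = \left(\frac{85147}{219678} - 4039\right) \left(-4523 - 3713\right) = \left(- \frac{887194295}{219678}\right) \left(-8236\right) = \frac{3653466106810}{109839}$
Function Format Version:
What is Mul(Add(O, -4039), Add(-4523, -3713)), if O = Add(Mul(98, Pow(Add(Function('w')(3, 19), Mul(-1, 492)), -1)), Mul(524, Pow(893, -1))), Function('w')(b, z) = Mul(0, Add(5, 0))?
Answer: Rational(3653466106810, 109839) ≈ 3.3262e+7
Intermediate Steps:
Function('w')(b, z) = 0 (Function('w')(b, z) = Mul(0, 5) = 0)
O = Rational(85147, 219678) (O = Add(Mul(98, Pow(Add(0, Mul(-1, 492)), -1)), Mul(524, Pow(893, -1))) = Add(Mul(98, Pow(Add(0, -492), -1)), Mul(524, Rational(1, 893))) = Add(Mul(98, Pow(-492, -1)), Rational(524, 893)) = Add(Mul(98, Rational(-1, 492)), Rational(524, 893)) = Add(Rational(-49, 246), Rational(524, 893)) = Rational(85147, 219678) ≈ 0.38760)
Mul(Add(O, -4039), Add(-4523, -3713)) = Mul(Add(Rational(85147, 219678), -4039), Add(-4523, -3713)) = Mul(Rational(-887194295, 219678), -8236) = Rational(3653466106810, 109839)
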